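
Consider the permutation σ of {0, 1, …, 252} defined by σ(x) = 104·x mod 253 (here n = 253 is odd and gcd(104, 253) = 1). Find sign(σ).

Trace 185: π^k(185) = [185, 12, 236, 3, 59, 64, 78] for k=0..6.
π_104 has 9 disjoint cycles with lengths [55, 55, 55, 55, 11, 11, 5, 5, 1] on {0,…,252}.
n − c = 253 − 9 = 244; sign = (−1)^244 = +1.
Check: (104/253) = +1 by Zolotarev.

+1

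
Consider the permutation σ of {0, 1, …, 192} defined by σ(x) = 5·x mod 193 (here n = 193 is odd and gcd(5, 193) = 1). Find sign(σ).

-1

Orbit of 113 under x↦5x: [113, 179, 123, 36, 180, 128, 61]… (length divides ord_193(5)).
Cycle type of π: 192 + 1; total 2 cycles.
Σ(ℓ_i−1) = 193−2 = 191; sign = (−1)^191 = -1.
Zolotarev: (5|193) = -1, matching the cycle-count sign.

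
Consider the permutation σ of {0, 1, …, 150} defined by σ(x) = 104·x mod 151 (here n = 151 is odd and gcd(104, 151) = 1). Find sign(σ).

Trace 37: π^k(37) = [37, 73, 42, 140, 64, 12, 40] for k=0..6.
2 cycles of lengths [150, 1].
With 2 cycles on 151 points, sign = (−1)^{151−2} = -1.
The Jacobi symbol (104|151) = -1 (Zolotarev) agrees.

-1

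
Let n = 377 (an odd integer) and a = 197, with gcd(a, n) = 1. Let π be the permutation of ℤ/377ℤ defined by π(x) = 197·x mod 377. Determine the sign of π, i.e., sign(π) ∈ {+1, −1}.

Orbit of 83 under x↦197x: [83, 140, 59, 313, 210, 277, 281]… (length divides ord_377(197)).
The orbit structure of x ↦ 197x mod 377: 10 orbits of sizes [84, 84, 84, 84, 12, 7, 7, 7, 7, 1].
n − c = 377 − 10 = 367; sign = (−1)^367 = -1.
Zolotarev: (197|377) = -1, matching the cycle-count sign.

-1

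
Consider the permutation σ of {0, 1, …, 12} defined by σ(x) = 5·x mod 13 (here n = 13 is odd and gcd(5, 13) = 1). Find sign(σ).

-1

Start at x=12: 12 → 8 → 1 → 5 → 12 (one orbit).
Decompose π into cycles: lengths [4, 4, 4, 1] (4 cycles, including the fixed point 0).
With 4 cycles on 13 points, sign = (−1)^{13−4} = -1.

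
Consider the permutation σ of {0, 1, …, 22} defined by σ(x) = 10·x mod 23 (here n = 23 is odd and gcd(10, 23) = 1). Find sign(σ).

-1

Trace 5: π^k(5) = [5, 4, 17, 9, 21, 3, 7] for k=0..6.
Cycle lengths of π_10 on ℤ/23ℤ: [22, 1]; 2 cycles in total.
n − c = 23 − 2 = 21; sign = (−1)^21 = -1.
Via Zolotarev, sign(π_{10}) = (10|23) = -1.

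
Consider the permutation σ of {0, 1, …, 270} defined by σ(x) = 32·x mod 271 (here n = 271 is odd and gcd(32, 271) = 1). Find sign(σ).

+1

Start at x=156: 156 → 114 → 125 → 206 → 88 → 106 → 140 → … (one orbit).
Cycle type of π: 27×10 + 1; total 11 cycles.
11 cycles on 271: each ℓ→(−1)^(ℓ−1), product (−1)^260 = +1.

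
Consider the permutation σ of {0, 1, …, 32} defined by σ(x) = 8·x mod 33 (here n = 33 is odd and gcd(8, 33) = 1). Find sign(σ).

+1

Trace 17: π^k(17) = [17, 4, 32, 25, 2, 16, 29] for k=0..6.
Decompose π into cycles: lengths [10, 10, 10, 2, 1] (5 cycles, including the fixed point 0).
With 5 cycles on 33 points, sign = (−1)^{33−5} = +1.
Zolotarev: (8|33) = +1, matching the cycle-count sign.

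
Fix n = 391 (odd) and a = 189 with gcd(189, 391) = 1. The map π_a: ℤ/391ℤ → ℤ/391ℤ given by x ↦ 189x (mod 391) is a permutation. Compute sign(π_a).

-1

Orbit of 361 under x↦189x: [361, 195, 101, 321, 64, 366, 358]… (length divides ord_391(189)).
Decompose π into cycles: lengths [88, 88, 88, 88, 22, 8, 8, 1] (8 cycles, including the fixed point 0).
8 cycles on 391: each ℓ→(−1)^(ℓ−1), product (−1)^383 = -1.
(189|391)_J = -1 (Zolotarev's lemma cross-check).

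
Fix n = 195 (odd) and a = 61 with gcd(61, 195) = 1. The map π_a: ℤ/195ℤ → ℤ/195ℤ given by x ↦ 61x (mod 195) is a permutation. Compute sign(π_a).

Start at x=1: 1 → 61 → 16 → 1 (one orbit).
The orbit structure of x ↦ 61x mod 195: 75 orbits of sizes [3, 3, 3, 3, 3, 3, 3, 3, 3, 3, 3, 3, 3, 3, 3, 3, 3, 3, 3, 3, 3, 3, 3, 3, 3, 3, 3, 3, 3, 3, 3, 3, 3, 3, 3, 3, 3, 3, 3, 3, 3, 3, 3, 3, 3, 3, 3, 3, 3, 3, 3, 3, 3, 3, 3, 3, 3, 3, 3, 3, 1, 1, 1, 1, 1, 1, 1, 1, 1, 1, 1, 1, 1, 1, 1].
n − c = 195 − 75 = 120; sign = (−1)^120 = +1.
Via Zolotarev, sign(π_{61}) = (61|195) = +1.

+1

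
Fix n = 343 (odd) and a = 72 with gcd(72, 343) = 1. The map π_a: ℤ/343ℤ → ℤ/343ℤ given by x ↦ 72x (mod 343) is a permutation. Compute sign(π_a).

Trace 44: π^k(44) = [44, 81, 1, 72, 39, 64, 149] for k=0..6.
7 cycles of lengths [147, 147, 21, 21, 3, 3, 1].
With 7 cycles on 343 points, sign = (−1)^{343−7} = +1.
The Jacobi symbol (72|343) = +1 (Zolotarev) agrees.

+1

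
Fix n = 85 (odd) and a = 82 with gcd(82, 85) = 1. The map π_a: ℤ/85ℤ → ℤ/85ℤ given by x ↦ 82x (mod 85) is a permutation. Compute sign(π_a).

+1

Orbit of 12 under x↦82x: [12, 49, 23, 16, 37, 59, 78]… (length divides ord_85(82)).
Cycle lengths of π_82 on ℤ/85ℤ: [16, 16, 16, 16, 16, 4, 1]; 7 cycles in total.
85 − 7 = 78 transpositions; sign(π) = (−1)^78 = +1.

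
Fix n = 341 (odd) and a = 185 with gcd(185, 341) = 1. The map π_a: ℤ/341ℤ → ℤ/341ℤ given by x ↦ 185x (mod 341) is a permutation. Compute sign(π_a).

Trace 1: π^k(1) = [1, 185, 125, 278, 280, 309, 218] for k=0..6.
Cycle lengths of π_185 on ℤ/341ℤ: [10, 10, 10, 10, 10, 10, 10, 10, 10, 10, 10, 10, 10, 10, 10, 10, 10, 10, 10, 10, 10, 10, 10, 10, 10, 10, 10, 10, 10, 10, 5, 5, 2, 2, 2, 2, 2, 2, 2, 2, 2, 2, 2, 2, 2, 2, 2, 1]; 48 cycles in total.
Σ(ℓ_i−1) = 341−48 = 293; sign = (−1)^293 = -1.
(185|341)_J = -1 (Zolotarev's lemma cross-check).

-1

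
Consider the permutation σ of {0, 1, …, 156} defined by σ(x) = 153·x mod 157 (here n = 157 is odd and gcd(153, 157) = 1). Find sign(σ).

+1

Orbit of 101 under x↦153x: [101, 67, 46, 130, 108, 39, 1]… (length divides ord_157(153)).
π_153 has 13 disjoint cycles with lengths [13, 13, 13, 13, 13, 13, 13, 13, 13, 13, 13, 13, 1] on {0,…,156}.
Σ(ℓ_i−1) = 157−13 = 144; sign = (−1)^144 = +1.
Zolotarev: (153|157) = +1, matching the cycle-count sign.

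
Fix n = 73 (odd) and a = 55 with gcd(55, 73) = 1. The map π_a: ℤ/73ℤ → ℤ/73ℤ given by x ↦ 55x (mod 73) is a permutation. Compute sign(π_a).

Start at x=55: 55 → 32 → 8 → 2 → 37 → 64 → 16 → … (one orbit).
The orbit structure of x ↦ 55x mod 73: 9 orbits of sizes [9, 9, 9, 9, 9, 9, 9, 9, 1].
sign(π) = (−1)^{n − #cycles} = (−1)^{73−9} = (−1)^64 = +1.
The Jacobi symbol (55|73) = +1 (Zolotarev) agrees.

+1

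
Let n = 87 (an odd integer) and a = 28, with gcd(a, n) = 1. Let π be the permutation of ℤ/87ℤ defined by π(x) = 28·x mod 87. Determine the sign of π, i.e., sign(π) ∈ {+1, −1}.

Trace 28: π^k(28) = [28, 1] for k=0..1.
Decompose π into cycles: lengths [2, 2, 2, 2, 2, 2, 2, 2, 2, 2, 2, 2, 2, 2, 2, 2, 2, 2, 2, 2, 2, 2, 2, 2, 2, 2, 2, 2, 2, 2, 2, 2, 2, 2, 2, 2, 2, 2, 2, 2, 2, 2, 1, 1, 1] (45 cycles, including the fixed point 0).
Σ(ℓ_i−1) = 87−45 = 42; sign = (−1)^42 = +1.
(28|87)_J = +1 (Zolotarev's lemma cross-check).

+1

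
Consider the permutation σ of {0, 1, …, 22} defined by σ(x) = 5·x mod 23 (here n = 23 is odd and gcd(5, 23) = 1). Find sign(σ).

-1

Orbit of 9 under x↦5x: [9, 22, 18, 21, 13, 19, 3]… (length divides ord_23(5)).
Cycle lengths of π_5 on ℤ/23ℤ: [22, 1]; 2 cycles in total.
sign(π) = (−1)^{n − #cycles} = (−1)^{23−2} = (−1)^21 = -1.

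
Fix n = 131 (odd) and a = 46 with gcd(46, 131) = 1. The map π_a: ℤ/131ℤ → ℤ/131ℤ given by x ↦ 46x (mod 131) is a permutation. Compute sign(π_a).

+1

Orbit of 99 under x↦46x: [99, 100, 15, 35, 38, 45, 105]… (length divides ord_131(46)).
3 cycles of lengths [65, 65, 1].
3 cycles on 131: each ℓ→(−1)^(ℓ−1), product (−1)^128 = +1.
Via Zolotarev, sign(π_{46}) = (46|131) = +1.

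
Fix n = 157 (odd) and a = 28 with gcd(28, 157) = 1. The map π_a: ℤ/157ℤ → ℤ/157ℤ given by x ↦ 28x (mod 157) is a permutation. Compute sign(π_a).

Orbit of 129 under x↦28x: [129, 1, 28, 156]… (length divides ord_157(28)).
Decompose π into cycles: lengths [4, 4, 4, 4, 4, 4, 4, 4, 4, 4, 4, 4, 4, 4, 4, 4, 4, 4, 4, 4, 4, 4, 4, 4, 4, 4, 4, 4, 4, 4, 4, 4, 4, 4, 4, 4, 4, 4, 4, 1] (40 cycles, including the fixed point 0).
With 40 cycles on 157 points, sign = (−1)^{157−40} = -1.
The Jacobi symbol (28|157) = -1 (Zolotarev) agrees.

-1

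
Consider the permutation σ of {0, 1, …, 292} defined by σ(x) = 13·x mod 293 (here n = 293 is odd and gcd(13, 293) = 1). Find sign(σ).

-1

Trace 40: π^k(40) = [40, 227, 21, 273, 33, 136, 10] for k=0..6.
The orbit structure of x ↦ 13x mod 293: 2 orbits of sizes [292, 1].
293 − 2 = 291 transpositions; sign(π) = (−1)^291 = -1.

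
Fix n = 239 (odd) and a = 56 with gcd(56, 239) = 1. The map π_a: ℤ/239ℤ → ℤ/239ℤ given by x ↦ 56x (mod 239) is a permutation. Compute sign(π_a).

Orbit of 57 under x↦56x: [57, 85, 219, 75, 137, 24, 149]… (length divides ord_239(56)).
Cycle type of π: 238 + 1; total 2 cycles.
2 cycles on 239: each ℓ→(−1)^(ℓ−1), product (−1)^237 = -1.
Check: (56/239) = -1 by Zolotarev.

-1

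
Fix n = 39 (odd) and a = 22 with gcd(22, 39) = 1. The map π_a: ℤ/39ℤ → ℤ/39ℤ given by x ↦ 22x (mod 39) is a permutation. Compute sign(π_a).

+1

Start at x=1: 1 → 22 → 16 → 1 (one orbit).
The orbit structure of x ↦ 22x mod 39: 15 orbits of sizes [3, 3, 3, 3, 3, 3, 3, 3, 3, 3, 3, 3, 1, 1, 1].
n − c = 39 − 15 = 24; sign = (−1)^24 = +1.
The Jacobi symbol (22|39) = +1 (Zolotarev) agrees.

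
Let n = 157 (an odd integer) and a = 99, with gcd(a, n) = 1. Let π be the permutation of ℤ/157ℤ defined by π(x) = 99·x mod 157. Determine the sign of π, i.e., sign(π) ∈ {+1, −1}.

Start at x=108: 108 → 16 → 14 → 130 → 153 → 75 → 46 → … (one orbit).
Cycle type of π: 13×12 + 1; total 13 cycles.
n − c = 157 − 13 = 144; sign = (−1)^144 = +1.
Check: (99/157) = +1 by Zolotarev.

+1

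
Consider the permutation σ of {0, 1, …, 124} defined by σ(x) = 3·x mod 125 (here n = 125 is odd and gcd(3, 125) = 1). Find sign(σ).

-1

Start at x=47: 47 → 16 → 48 → 19 → 57 → 46 → 13 → … (one orbit).
Cycle type of π: 100 + 20 + 4 + 1; total 4 cycles.
Σ(ℓ_i−1) = 125−4 = 121; sign = (−1)^121 = -1.
Via Zolotarev, sign(π_{3}) = (3|125) = -1.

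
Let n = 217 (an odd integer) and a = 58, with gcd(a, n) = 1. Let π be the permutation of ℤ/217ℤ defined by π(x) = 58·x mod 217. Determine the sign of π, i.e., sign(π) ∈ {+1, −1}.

Start at x=151: 151 → 78 → 184 → 39 → 92 → 128 → 46 → … (one orbit).
Cycle type of π: 30×6 + 10×3 + 3×2 + 1; total 12 cycles.
With 12 cycles on 217 points, sign = (−1)^{217−12} = -1.

-1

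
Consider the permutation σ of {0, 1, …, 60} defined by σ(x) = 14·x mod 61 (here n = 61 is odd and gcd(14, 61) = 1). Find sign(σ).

Start at x=48: 48 → 1 → 14 → 13 → 60 → 47 → 48 (one orbit).
Cycle lengths of π_14 on ℤ/61ℤ: [6, 6, 6, 6, 6, 6, 6, 6, 6, 6, 1]; 11 cycles in total.
61 − 11 = 50 transpositions; sign(π) = (−1)^50 = +1.

+1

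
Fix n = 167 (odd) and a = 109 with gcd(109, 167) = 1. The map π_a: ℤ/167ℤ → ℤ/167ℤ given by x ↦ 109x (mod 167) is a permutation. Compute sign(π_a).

-1

Orbit of 122 under x↦109x: [122, 105, 89, 15, 132, 26, 162]… (length divides ord_167(109)).
2 cycles of lengths [166, 1].
Σ(ℓ_i−1) = 167−2 = 165; sign = (−1)^165 = -1.
Check: (109/167) = -1 by Zolotarev.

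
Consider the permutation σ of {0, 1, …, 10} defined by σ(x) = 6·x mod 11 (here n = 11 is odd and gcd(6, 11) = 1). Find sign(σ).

Orbit of 3 under x↦6x: [3, 7, 9, 10, 5, 8, 4]… (length divides ord_11(6)).
2 cycles of lengths [10, 1].
With 2 cycles on 11 points, sign = (−1)^{11−2} = -1.

-1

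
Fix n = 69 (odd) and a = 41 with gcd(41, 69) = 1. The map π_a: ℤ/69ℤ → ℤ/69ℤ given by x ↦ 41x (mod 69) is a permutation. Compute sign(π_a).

Trace 35: π^k(35) = [35, 55, 47, 64, 2, 13, 50] for k=0..6.
Cycle lengths of π_41 on ℤ/69ℤ: [22, 22, 11, 11, 2, 1]; 6 cycles in total.
Σ(ℓ_i−1) = 69−6 = 63; sign = (−1)^63 = -1.
Zolotarev: (41|69) = -1, matching the cycle-count sign.

-1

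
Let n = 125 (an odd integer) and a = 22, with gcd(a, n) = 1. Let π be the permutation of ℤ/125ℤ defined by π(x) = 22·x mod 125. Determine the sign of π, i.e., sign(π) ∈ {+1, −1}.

-1

Orbit of 124 under x↦22x: [124, 103, 16, 102, 119, 118, 96]… (length divides ord_125(22)).
Decompose π into cycles: lengths [100, 20, 4, 1] (4 cycles, including the fixed point 0).
4 cycles on 125: each ℓ→(−1)^(ℓ−1), product (−1)^121 = -1.
The Jacobi symbol (22|125) = -1 (Zolotarev) agrees.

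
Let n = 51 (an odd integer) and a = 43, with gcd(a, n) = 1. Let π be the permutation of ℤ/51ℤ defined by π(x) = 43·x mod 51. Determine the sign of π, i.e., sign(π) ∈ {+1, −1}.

+1

Trace 49: π^k(49) = [49, 16, 25, 4, 19, 1, 43] for k=0..6.
The orbit structure of x ↦ 43x mod 51: 9 orbits of sizes [8, 8, 8, 8, 8, 8, 1, 1, 1].
With 9 cycles on 51 points, sign = (−1)^{51−9} = +1.
Via Zolotarev, sign(π_{43}) = (43|51) = +1.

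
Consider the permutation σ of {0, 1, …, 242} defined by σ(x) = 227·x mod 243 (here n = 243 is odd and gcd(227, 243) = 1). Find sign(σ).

Start at x=103: 103 → 53 → 124 → 203 → 154 → 209 → 58 → … (one orbit).
Cycle type of π: 162 + 54 + 18 + 6 + 2 + 1; total 6 cycles.
sign(π) = (−1)^{n − #cycles} = (−1)^{243−6} = (−1)^237 = -1.

-1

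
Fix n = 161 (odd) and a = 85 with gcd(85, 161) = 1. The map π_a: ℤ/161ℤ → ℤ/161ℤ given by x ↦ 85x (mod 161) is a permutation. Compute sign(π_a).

+1

Start at x=64: 64 → 127 → 8 → 36 → 1 → 85 → 141 → … (one orbit).
Cycle type of π: 11×14 + 1×7; total 21 cycles.
161 − 21 = 140 transpositions; sign(π) = (−1)^140 = +1.
Zolotarev: (85|161) = +1, matching the cycle-count sign.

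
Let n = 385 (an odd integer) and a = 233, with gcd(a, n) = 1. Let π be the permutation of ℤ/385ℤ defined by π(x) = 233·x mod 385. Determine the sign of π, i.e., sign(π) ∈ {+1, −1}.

Orbit of 338 under x↦233x: [338, 214, 197, 86, 18, 344, 72]… (length divides ord_385(233)).
15 cycles of lengths [60, 60, 60, 60, 30, 30, 20, 20, 12, 12, 10, 4, 3, 3, 1].
sign(π) = (−1)^{n − #cycles} = (−1)^{385−15} = (−1)^370 = +1.
(233|385)_J = +1 (Zolotarev's lemma cross-check).

+1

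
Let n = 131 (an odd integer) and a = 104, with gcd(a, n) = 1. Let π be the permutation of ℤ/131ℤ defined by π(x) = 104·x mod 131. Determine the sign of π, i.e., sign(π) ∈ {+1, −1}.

-1

Start at x=37: 37 → 49 → 118 → 89 → 86 → 36 → 76 → … (one orbit).
Cycle type of π: 130 + 1; total 2 cycles.
2 cycles on 131: each ℓ→(−1)^(ℓ−1), product (−1)^129 = -1.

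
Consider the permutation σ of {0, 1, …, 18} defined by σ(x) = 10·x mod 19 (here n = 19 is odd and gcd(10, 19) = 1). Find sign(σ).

-1

Start at x=16: 16 → 8 → 4 → 2 → 1 → 10 → 5 → … (one orbit).
Decompose π into cycles: lengths [18, 1] (2 cycles, including the fixed point 0).
sign(π) = (−1)^{n − #cycles} = (−1)^{19−2} = (−1)^17 = -1.
Check: (10/19) = -1 by Zolotarev.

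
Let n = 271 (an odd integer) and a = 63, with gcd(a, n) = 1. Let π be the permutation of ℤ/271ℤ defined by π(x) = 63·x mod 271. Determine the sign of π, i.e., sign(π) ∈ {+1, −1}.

+1

Orbit of 205 under x↦63x: [205, 178, 103, 256, 139, 85, 206]… (length divides ord_271(63)).
Decompose π into cycles: lengths [135, 135, 1] (3 cycles, including the fixed point 0).
sign(π) = (−1)^{n − #cycles} = (−1)^{271−3} = (−1)^268 = +1.
Check: (63/271) = +1 by Zolotarev.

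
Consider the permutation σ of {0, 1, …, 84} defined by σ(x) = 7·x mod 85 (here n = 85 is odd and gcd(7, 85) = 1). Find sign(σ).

Start at x=49: 49 → 3 → 21 → 62 → 9 → 63 → 16 → … (one orbit).
π_7 has 7 disjoint cycles with lengths [16, 16, 16, 16, 16, 4, 1] on {0,…,84}.
n − c = 85 − 7 = 78; sign = (−1)^78 = +1.

+1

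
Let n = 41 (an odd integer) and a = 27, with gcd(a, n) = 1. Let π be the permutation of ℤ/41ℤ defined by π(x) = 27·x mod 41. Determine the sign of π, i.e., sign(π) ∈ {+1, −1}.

-1

Start at x=9: 9 → 38 → 1 → 27 → 32 → 3 → 40 → … (one orbit).
Decompose π into cycles: lengths [8, 8, 8, 8, 8, 1] (6 cycles, including the fixed point 0).
sign(π) = (−1)^{n − #cycles} = (−1)^{41−6} = (−1)^35 = -1.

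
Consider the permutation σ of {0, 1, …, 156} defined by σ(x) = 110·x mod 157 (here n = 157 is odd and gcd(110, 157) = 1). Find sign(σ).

+1

Orbit of 52 under x↦110x: [52, 68, 101, 120, 12, 64, 132]… (length divides ord_157(110)).
The orbit structure of x ↦ 110x mod 157: 3 orbits of sizes [78, 78, 1].
With 3 cycles on 157 points, sign = (−1)^{157−3} = +1.
(110|157)_J = +1 (Zolotarev's lemma cross-check).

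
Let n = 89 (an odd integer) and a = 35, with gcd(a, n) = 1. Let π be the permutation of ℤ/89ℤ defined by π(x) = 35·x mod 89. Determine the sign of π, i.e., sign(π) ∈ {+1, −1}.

Start at x=4: 4 → 51 → 5 → 86 → 73 → 63 → 69 → … (one orbit).
π_35 has 2 disjoint cycles with lengths [88, 1] on {0,…,88}.
Σ(ℓ_i−1) = 89−2 = 87; sign = (−1)^87 = -1.

-1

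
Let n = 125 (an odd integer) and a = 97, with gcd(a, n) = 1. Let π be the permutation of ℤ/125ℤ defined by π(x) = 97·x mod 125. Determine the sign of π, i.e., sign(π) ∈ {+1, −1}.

Orbit of 49 under x↦97x: [49, 3, 41, 102, 19, 93, 21]… (length divides ord_125(97)).
Cycle type of π: 100 + 20 + 4 + 1; total 4 cycles.
Σ(ℓ_i−1) = 125−4 = 121; sign = (−1)^121 = -1.
Via Zolotarev, sign(π_{97}) = (97|125) = -1.

-1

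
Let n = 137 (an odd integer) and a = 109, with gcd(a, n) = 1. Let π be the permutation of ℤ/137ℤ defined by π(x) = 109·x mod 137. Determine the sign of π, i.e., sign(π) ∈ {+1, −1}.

+1

Trace 65: π^k(65) = [65, 98, 133, 112, 15, 128, 115] for k=0..6.
Decompose π into cycles: lengths [68, 68, 1] (3 cycles, including the fixed point 0).
Σ(ℓ_i−1) = 137−3 = 134; sign = (−1)^134 = +1.
The Jacobi symbol (109|137) = +1 (Zolotarev) agrees.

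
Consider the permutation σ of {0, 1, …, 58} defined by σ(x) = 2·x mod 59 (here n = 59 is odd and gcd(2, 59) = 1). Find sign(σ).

Trace 34: π^k(34) = [34, 9, 18, 36, 13, 26, 52] for k=0..6.
Cycle lengths of π_2 on ℤ/59ℤ: [58, 1]; 2 cycles in total.
Σ(ℓ_i−1) = 59−2 = 57; sign = (−1)^57 = -1.
Via Zolotarev, sign(π_{2}) = (2|59) = -1.

-1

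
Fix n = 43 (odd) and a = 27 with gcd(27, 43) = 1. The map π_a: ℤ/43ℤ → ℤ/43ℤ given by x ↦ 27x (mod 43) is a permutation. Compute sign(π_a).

Start at x=4: 4 → 22 → 35 → 42 → 16 → 2 → 11 → … (one orbit).
The orbit structure of x ↦ 27x mod 43: 4 orbits of sizes [14, 14, 14, 1].
4 cycles on 43: each ℓ→(−1)^(ℓ−1), product (−1)^39 = -1.
(27|43)_J = -1 (Zolotarev's lemma cross-check).

-1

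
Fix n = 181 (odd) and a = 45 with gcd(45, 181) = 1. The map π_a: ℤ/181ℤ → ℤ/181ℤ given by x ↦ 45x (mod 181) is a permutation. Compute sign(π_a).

Orbit of 59 under x↦45x: [59, 121, 15, 132, 148, 144, 145]… (length divides ord_181(45)).
The orbit structure of x ↦ 45x mod 181: 5 orbits of sizes [45, 45, 45, 45, 1].
sign(π) = (−1)^{n − #cycles} = (−1)^{181−5} = (−1)^176 = +1.

+1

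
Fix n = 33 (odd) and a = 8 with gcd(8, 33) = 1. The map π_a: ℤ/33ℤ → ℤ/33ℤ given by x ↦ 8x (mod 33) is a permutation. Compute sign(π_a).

Start at x=17: 17 → 4 → 32 → 25 → 2 → 16 → 29 → … (one orbit).
Cycle type of π: 10×3 + 2 + 1; total 5 cycles.
sign(π) = (−1)^{n − #cycles} = (−1)^{33−5} = (−1)^28 = +1.

+1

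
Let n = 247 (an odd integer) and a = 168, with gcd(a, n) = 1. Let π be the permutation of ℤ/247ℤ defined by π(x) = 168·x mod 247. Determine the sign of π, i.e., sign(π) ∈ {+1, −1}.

+1

Start at x=64: 64 → 131 → 25 → 1 → 168 → 66 → 220 → … (one orbit).
Cycle lengths of π_168 on ℤ/247ℤ: [18, 18, 18, 18, 18, 18, 18, 18, 18, 18, 18, 18, 9, 9, 2, 2, 2, 2, 2, 2, 1]; 21 cycles in total.
n − c = 247 − 21 = 226; sign = (−1)^226 = +1.
Via Zolotarev, sign(π_{168}) = (168|247) = +1.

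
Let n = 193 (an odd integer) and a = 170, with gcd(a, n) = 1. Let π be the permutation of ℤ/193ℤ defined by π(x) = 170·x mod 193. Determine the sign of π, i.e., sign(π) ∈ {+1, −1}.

+1

Orbit of 3 under x↦170x: [3, 124, 43, 169, 166, 42, 192]… (length divides ord_193(170)).
Cycle type of π: 32×6 + 1; total 7 cycles.
7 cycles on 193: each ℓ→(−1)^(ℓ−1), product (−1)^186 = +1.
Zolotarev: (170|193) = +1, matching the cycle-count sign.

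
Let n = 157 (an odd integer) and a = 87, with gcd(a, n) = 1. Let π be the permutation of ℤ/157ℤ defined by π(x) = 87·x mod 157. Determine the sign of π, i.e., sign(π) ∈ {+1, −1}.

Start at x=72: 72 → 141 → 21 → 100 → 65 → 3 → 104 → … (one orbit).
Cycle type of π: 156 + 1; total 2 cycles.
2 cycles on 157: each ℓ→(−1)^(ℓ−1), product (−1)^155 = -1.
Zolotarev: (87|157) = -1, matching the cycle-count sign.

-1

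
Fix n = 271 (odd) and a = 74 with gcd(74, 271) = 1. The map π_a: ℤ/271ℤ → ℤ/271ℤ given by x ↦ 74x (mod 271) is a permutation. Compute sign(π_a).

+1

Trace 64: π^k(64) = [64, 129, 61, 178, 164, 212, 241] for k=0..6.
3 cycles of lengths [135, 135, 1].
271 − 3 = 268 transpositions; sign(π) = (−1)^268 = +1.
(74|271)_J = +1 (Zolotarev's lemma cross-check).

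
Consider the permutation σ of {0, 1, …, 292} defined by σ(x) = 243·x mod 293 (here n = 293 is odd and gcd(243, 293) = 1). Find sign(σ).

-1

Trace 288: π^k(288) = [288, 250, 99, 31, 208, 148, 218] for k=0..6.
π_243 has 2 disjoint cycles with lengths [292, 1] on {0,…,292}.
With 2 cycles on 293 points, sign = (−1)^{293−2} = -1.
Check: (243/293) = -1 by Zolotarev.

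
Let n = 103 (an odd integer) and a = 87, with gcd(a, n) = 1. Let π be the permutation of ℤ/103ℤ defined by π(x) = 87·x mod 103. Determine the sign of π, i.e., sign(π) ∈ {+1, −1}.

Trace 52: π^k(52) = [52, 95, 25, 12, 14, 85, 82] for k=0..6.
The orbit structure of x ↦ 87x mod 103: 2 orbits of sizes [102, 1].
2 cycles on 103: each ℓ→(−1)^(ℓ−1), product (−1)^101 = -1.
The Jacobi symbol (87|103) = -1 (Zolotarev) agrees.

-1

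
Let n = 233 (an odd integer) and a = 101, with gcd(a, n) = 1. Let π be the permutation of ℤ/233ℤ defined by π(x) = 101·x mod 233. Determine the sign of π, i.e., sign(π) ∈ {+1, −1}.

Trace 171: π^k(171) = [171, 29, 133, 152, 207, 170, 161] for k=0..6.
Cycle lengths of π_101 on ℤ/233ℤ: [116, 116, 1]; 3 cycles in total.
n − c = 233 − 3 = 230; sign = (−1)^230 = +1.
Zolotarev: (101|233) = +1, matching the cycle-count sign.

+1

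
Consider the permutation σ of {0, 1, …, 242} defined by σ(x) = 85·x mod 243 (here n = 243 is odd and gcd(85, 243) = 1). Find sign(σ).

+1

Trace 100: π^k(100) = [100, 238, 61, 82, 166, 16, 145] for k=0..6.
Decompose π into cycles: lengths [81, 81, 27, 27, 9, 9, 3, 3, 1, 1, 1] (11 cycles, including the fixed point 0).
sign(π) = (−1)^{n − #cycles} = (−1)^{243−11} = (−1)^232 = +1.
Zolotarev: (85|243) = +1, matching the cycle-count sign.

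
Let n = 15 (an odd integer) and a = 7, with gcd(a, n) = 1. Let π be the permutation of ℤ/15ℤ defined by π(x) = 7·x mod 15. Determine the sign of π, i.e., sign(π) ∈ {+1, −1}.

Orbit of 7 under x↦7x: [7, 4, 13, 1]… (length divides ord_15(7)).
π_7 has 6 disjoint cycles with lengths [4, 4, 4, 1, 1, 1] on {0,…,14}.
n − c = 15 − 6 = 9; sign = (−1)^9 = -1.

-1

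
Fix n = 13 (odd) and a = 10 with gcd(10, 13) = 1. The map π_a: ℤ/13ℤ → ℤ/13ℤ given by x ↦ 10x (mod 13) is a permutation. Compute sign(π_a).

+1

Trace 12: π^k(12) = [12, 3, 4, 1, 10, 9] for k=0..5.
Cycle type of π: 6×2 + 1; total 3 cycles.
Σ(ℓ_i−1) = 13−3 = 10; sign = (−1)^10 = +1.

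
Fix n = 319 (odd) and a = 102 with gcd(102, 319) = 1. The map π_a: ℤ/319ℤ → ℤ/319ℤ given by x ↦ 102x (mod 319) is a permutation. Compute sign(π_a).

-1

Orbit of 71 under x↦102x: [71, 224, 199, 201, 86, 159, 268]… (length divides ord_319(102)).
Cycle lengths of π_102 on ℤ/319ℤ: [140, 140, 28, 5, 5, 1]; 6 cycles in total.
319 − 6 = 313 transpositions; sign(π) = (−1)^313 = -1.
The Jacobi symbol (102|319) = -1 (Zolotarev) agrees.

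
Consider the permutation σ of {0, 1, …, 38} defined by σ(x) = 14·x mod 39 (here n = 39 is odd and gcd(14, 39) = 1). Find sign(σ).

-1

Orbit of 1 under x↦14x: [1, 14]… (length divides ord_39(14)).
π_14 has 26 disjoint cycles with lengths [2, 2, 2, 2, 2, 2, 2, 2, 2, 2, 2, 2, 2, 1, 1, 1, 1, 1, 1, 1, 1, 1, 1, 1, 1, 1] on {0,…,38}.
Σ(ℓ_i−1) = 39−26 = 13; sign = (−1)^13 = -1.
Check: (14/39) = -1 by Zolotarev.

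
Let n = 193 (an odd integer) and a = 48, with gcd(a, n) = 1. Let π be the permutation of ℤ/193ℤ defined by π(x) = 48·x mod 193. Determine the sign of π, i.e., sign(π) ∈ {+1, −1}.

+1

Start at x=166: 166 → 55 → 131 → 112 → 165 → 7 → 143 → … (one orbit).
Decompose π into cycles: lengths [48, 48, 48, 48, 1] (5 cycles, including the fixed point 0).
5 cycles on 193: each ℓ→(−1)^(ℓ−1), product (−1)^188 = +1.
Zolotarev: (48|193) = +1, matching the cycle-count sign.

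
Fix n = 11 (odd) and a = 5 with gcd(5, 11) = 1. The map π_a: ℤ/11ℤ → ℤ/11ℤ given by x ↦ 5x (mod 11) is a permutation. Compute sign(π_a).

Start at x=9: 9 → 1 → 5 → 3 → 4 → 9 (one orbit).
The orbit structure of x ↦ 5x mod 11: 3 orbits of sizes [5, 5, 1].
Σ(ℓ_i−1) = 11−3 = 8; sign = (−1)^8 = +1.
Via Zolotarev, sign(π_{5}) = (5|11) = +1.

+1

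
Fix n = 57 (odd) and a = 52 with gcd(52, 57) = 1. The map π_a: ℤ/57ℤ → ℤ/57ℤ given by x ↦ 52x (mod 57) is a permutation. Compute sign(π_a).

Orbit of 49 under x↦52x: [49, 40, 28, 31, 16, 34, 1]… (length divides ord_57(52)).
The orbit structure of x ↦ 52x mod 57: 6 orbits of sizes [18, 18, 18, 1, 1, 1].
6 cycles on 57: each ℓ→(−1)^(ℓ−1), product (−1)^51 = -1.
(52|57)_J = -1 (Zolotarev's lemma cross-check).

-1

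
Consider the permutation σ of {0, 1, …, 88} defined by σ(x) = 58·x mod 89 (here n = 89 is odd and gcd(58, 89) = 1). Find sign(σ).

-1

Start at x=88: 88 → 31 → 18 → 65 → 32 → 76 → 47 → … (one orbit).
Cycle lengths of π_58 on ℤ/89ℤ: [88, 1]; 2 cycles in total.
89 − 2 = 87 transpositions; sign(π) = (−1)^87 = -1.
The Jacobi symbol (58|89) = -1 (Zolotarev) agrees.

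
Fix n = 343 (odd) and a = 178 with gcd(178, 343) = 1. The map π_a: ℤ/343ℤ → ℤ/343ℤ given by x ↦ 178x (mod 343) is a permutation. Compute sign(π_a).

-1

Start at x=342: 342 → 165 → 215 → 197 → 80 → 177 → 293 → … (one orbit).
16 cycles of lengths [42, 42, 42, 42, 42, 42, 42, 6, 6, 6, 6, 6, 6, 6, 6, 1].
With 16 cycles on 343 points, sign = (−1)^{343−16} = -1.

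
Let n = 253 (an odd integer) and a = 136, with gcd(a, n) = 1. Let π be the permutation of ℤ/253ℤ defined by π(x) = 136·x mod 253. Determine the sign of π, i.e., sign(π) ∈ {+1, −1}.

Trace 1: π^k(1) = [1, 136, 27, 130, 223, 221, 202] for k=0..6.
The orbit structure of x ↦ 136x mod 253: 6 orbits of sizes [110, 110, 22, 5, 5, 1].
With 6 cycles on 253 points, sign = (−1)^{253−6} = -1.
Zolotarev: (136|253) = -1, matching the cycle-count sign.

-1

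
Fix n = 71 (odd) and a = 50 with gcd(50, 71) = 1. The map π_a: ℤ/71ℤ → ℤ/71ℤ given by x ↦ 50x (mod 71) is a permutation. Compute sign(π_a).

Start at x=58: 58 → 60 → 18 → 48 → 57 → 10 → 3 → … (one orbit).
Decompose π into cycles: lengths [35, 35, 1] (3 cycles, including the fixed point 0).
3 cycles on 71: each ℓ→(−1)^(ℓ−1), product (−1)^68 = +1.
Check: (50/71) = +1 by Zolotarev.

+1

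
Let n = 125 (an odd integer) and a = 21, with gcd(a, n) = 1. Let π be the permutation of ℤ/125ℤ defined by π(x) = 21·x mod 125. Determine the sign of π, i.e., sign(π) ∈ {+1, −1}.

Start at x=111: 111 → 81 → 76 → 96 → 16 → 86 → 56 → … (one orbit).
Cycle lengths of π_21 on ℤ/125ℤ: [25, 25, 25, 25, 5, 5, 5, 5, 1, 1, 1, 1, 1]; 13 cycles in total.
sign(π) = (−1)^{n − #cycles} = (−1)^{125−13} = (−1)^112 = +1.
(21|125)_J = +1 (Zolotarev's lemma cross-check).

+1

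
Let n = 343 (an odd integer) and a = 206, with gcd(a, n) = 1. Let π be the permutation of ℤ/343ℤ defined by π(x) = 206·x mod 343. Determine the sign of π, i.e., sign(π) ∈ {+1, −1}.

-1

Orbit of 152 under x↦206x: [152, 99, 157, 100, 20, 4, 138]… (length divides ord_343(206)).
Decompose π into cycles: lengths [294, 42, 6, 1] (4 cycles, including the fixed point 0).
With 4 cycles on 343 points, sign = (−1)^{343−4} = -1.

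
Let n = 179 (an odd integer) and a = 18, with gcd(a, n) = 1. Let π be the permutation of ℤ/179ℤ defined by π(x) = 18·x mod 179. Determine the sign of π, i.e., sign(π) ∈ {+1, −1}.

Start at x=133: 133 → 67 → 132 → 49 → 166 → 124 → 84 → … (one orbit).
π_18 has 2 disjoint cycles with lengths [178, 1] on {0,…,178}.
Σ(ℓ_i−1) = 179−2 = 177; sign = (−1)^177 = -1.

-1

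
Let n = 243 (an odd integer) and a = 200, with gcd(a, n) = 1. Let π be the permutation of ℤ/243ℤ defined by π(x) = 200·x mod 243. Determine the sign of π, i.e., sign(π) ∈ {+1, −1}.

-1

Orbit of 160 under x↦200x: [160, 167, 109, 173, 94, 89, 61]… (length divides ord_243(200)).
The orbit structure of x ↦ 200x mod 243: 6 orbits of sizes [162, 54, 18, 6, 2, 1].
6 cycles on 243: each ℓ→(−1)^(ℓ−1), product (−1)^237 = -1.
Check: (200/243) = -1 by Zolotarev.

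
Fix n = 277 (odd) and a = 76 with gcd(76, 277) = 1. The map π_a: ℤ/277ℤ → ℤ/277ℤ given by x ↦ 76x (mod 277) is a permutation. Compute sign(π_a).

Orbit of 64 under x↦76x: [64, 155, 146, 16, 108, 175, 4]… (length divides ord_277(76)).
The orbit structure of x ↦ 76x mod 277: 7 orbits of sizes [46, 46, 46, 46, 46, 46, 1].
n − c = 277 − 7 = 270; sign = (−1)^270 = +1.
(76|277)_J = +1 (Zolotarev's lemma cross-check).

+1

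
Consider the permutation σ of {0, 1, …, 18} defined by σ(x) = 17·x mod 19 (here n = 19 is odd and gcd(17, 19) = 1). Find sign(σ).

+1

Orbit of 7 under x↦17x: [7, 5, 9, 1, 17, 4, 11]… (length divides ord_19(17)).
Decompose π into cycles: lengths [9, 9, 1] (3 cycles, including the fixed point 0).
With 3 cycles on 19 points, sign = (−1)^{19−3} = +1.
Via Zolotarev, sign(π_{17}) = (17|19) = +1.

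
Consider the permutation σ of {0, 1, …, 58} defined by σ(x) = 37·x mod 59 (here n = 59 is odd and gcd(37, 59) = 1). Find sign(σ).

Start at x=47: 47 → 28 → 33 → 41 → 42 → 20 → 32 → … (one orbit).
2 cycles of lengths [58, 1].
n − c = 59 − 2 = 57; sign = (−1)^57 = -1.

-1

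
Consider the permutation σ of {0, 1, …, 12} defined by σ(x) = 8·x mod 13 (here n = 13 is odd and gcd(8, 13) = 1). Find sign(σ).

-1

Trace 5: π^k(5) = [5, 1, 8, 12] for k=0..3.
4 cycles of lengths [4, 4, 4, 1].
4 cycles on 13: each ℓ→(−1)^(ℓ−1), product (−1)^9 = -1.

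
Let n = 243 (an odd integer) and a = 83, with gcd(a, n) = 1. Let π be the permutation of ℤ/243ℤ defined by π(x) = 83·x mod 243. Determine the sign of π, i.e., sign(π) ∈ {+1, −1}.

Trace 91: π^k(91) = [91, 20, 202, 242, 160, 158, 235] for k=0..6.
6 cycles of lengths [162, 54, 18, 6, 2, 1].
With 6 cycles on 243 points, sign = (−1)^{243−6} = -1.

-1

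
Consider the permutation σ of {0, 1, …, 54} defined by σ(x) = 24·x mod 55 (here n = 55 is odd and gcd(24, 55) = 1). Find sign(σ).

-1

Start at x=31: 31 → 29 → 36 → 39 → 1 → 24 → 26 → … (one orbit).
Cycle lengths of π_24 on ℤ/55ℤ: [10, 10, 10, 10, 10, 2, 2, 1]; 8 cycles in total.
With 8 cycles on 55 points, sign = (−1)^{55−8} = -1.
(24|55)_J = -1 (Zolotarev's lemma cross-check).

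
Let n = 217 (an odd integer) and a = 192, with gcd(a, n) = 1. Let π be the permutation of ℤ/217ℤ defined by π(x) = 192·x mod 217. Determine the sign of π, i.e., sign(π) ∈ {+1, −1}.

Start at x=192: 192 → 191 → 216 → 25 → 26 → 1 → 192 (one orbit).
Cycle lengths of π_192 on ℤ/217ℤ: [6, 6, 6, 6, 6, 6, 6, 6, 6, 6, 6, 6, 6, 6, 6, 6, 6, 6, 6, 6, 6, 6, 6, 6, 6, 6, 6, 6, 6, 6, 6, 6, 6, 6, 6, 6, 1]; 37 cycles in total.
Σ(ℓ_i−1) = 217−37 = 180; sign = (−1)^180 = +1.
(192|217)_J = +1 (Zolotarev's lemma cross-check).

+1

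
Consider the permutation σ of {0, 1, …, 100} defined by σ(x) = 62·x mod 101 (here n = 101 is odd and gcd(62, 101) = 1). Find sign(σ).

Start at x=87: 87 → 41 → 17 → 44 → 1 → 62 → 6 → … (one orbit).
Decompose π into cycles: lengths [20, 20, 20, 20, 20, 1] (6 cycles, including the fixed point 0).
sign(π) = (−1)^{n − #cycles} = (−1)^{101−6} = (−1)^95 = -1.
Check: (62/101) = -1 by Zolotarev.

-1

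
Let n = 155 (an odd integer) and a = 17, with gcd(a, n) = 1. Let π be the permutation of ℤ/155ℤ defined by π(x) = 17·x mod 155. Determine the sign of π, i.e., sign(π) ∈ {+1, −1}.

+1

Start at x=51: 51 → 92 → 14 → 83 → 16 → 117 → 129 → … (one orbit).
Decompose π into cycles: lengths [60, 60, 30, 4, 1] (5 cycles, including the fixed point 0).
Σ(ℓ_i−1) = 155−5 = 150; sign = (−1)^150 = +1.
(17|155)_J = +1 (Zolotarev's lemma cross-check).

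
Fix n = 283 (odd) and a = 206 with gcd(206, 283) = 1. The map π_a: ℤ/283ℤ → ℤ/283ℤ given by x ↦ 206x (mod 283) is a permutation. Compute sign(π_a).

Trace 31: π^k(31) = [31, 160, 132, 24, 133, 230, 119] for k=0..6.
The orbit structure of x ↦ 206x mod 283: 2 orbits of sizes [282, 1].
n − c = 283 − 2 = 281; sign = (−1)^281 = -1.
(206|283)_J = -1 (Zolotarev's lemma cross-check).

-1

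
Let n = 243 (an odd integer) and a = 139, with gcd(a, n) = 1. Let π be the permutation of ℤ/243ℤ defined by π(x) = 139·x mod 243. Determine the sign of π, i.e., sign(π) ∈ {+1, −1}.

+1

Orbit of 139 under x↦139x: [139, 124, 226, 67, 79, 46, 76]… (length divides ord_243(139)).
11 cycles of lengths [81, 81, 27, 27, 9, 9, 3, 3, 1, 1, 1].
243 − 11 = 232 transpositions; sign(π) = (−1)^232 = +1.
Check: (139/243) = +1 by Zolotarev.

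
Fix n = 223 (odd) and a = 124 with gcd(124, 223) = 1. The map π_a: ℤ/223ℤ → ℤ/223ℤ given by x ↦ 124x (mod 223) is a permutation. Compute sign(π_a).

+1

Orbit of 196 under x↦124x: [196, 220, 74, 33, 78, 83, 34]… (length divides ord_223(124)).
3 cycles of lengths [111, 111, 1].
Σ(ℓ_i−1) = 223−3 = 220; sign = (−1)^220 = +1.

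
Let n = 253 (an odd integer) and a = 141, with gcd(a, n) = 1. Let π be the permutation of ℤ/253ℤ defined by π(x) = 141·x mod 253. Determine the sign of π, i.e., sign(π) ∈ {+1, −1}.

+1

Orbit of 16 under x↦141x: [16, 232, 75, 202, 146, 93, 210]… (length divides ord_253(141)).
Decompose π into cycles: lengths [55, 55, 55, 55, 11, 11, 5, 5, 1] (9 cycles, including the fixed point 0).
sign(π) = (−1)^{n − #cycles} = (−1)^{253−9} = (−1)^244 = +1.
(141|253)_J = +1 (Zolotarev's lemma cross-check).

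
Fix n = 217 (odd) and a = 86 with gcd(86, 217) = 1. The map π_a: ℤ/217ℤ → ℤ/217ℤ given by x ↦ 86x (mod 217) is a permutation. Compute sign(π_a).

Trace 88: π^k(88) = [88, 190, 65, 165, 85, 149, 11] for k=0..6.
10 cycles of lengths [30, 30, 30, 30, 30, 30, 30, 3, 3, 1].
sign(π) = (−1)^{n − #cycles} = (−1)^{217−10} = (−1)^207 = -1.

-1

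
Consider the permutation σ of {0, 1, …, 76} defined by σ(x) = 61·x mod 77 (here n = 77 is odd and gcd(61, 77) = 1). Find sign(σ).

Start at x=76: 76 → 16 → 52 → 15 → 68 → 67 → 6 → … (one orbit).
Decompose π into cycles: lengths [30, 30, 10, 6, 1] (5 cycles, including the fixed point 0).
With 5 cycles on 77 points, sign = (−1)^{77−5} = +1.

+1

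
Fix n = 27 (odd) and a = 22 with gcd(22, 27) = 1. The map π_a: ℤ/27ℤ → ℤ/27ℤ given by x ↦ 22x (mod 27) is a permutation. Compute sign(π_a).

Orbit of 10 under x↦22x: [10, 4, 7, 19, 13, 16, 1]… (length divides ord_27(22)).
Decompose π into cycles: lengths [9, 9, 3, 3, 1, 1, 1] (7 cycles, including the fixed point 0).
With 7 cycles on 27 points, sign = (−1)^{27−7} = +1.
Zolotarev: (22|27) = +1, matching the cycle-count sign.

+1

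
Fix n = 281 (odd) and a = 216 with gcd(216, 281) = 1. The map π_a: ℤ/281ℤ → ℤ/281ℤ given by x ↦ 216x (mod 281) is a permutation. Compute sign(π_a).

Orbit of 280 under x↦216x: [280, 65, 271, 88, 181, 37, 124]… (length divides ord_281(216)).
6 cycles of lengths [56, 56, 56, 56, 56, 1].
With 6 cycles on 281 points, sign = (−1)^{281−6} = -1.
(216|281)_J = -1 (Zolotarev's lemma cross-check).

-1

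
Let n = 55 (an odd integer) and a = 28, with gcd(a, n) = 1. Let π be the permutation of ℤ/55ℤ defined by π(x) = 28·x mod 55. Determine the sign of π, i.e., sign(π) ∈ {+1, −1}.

+1

Start at x=43: 43 → 49 → 52 → 26 → 13 → 34 → 17 → … (one orbit).
π_28 has 5 disjoint cycles with lengths [20, 20, 10, 4, 1] on {0,…,54}.
sign(π) = (−1)^{n − #cycles} = (−1)^{55−5} = (−1)^50 = +1.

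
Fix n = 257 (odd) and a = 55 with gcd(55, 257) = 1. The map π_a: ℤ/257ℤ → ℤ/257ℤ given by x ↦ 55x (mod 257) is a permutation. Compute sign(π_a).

-1

Start at x=127: 127 → 46 → 217 → 113 → 47 → 15 → 54 → … (one orbit).
π_55 has 2 disjoint cycles with lengths [256, 1] on {0,…,256}.
257 − 2 = 255 transpositions; sign(π) = (−1)^255 = -1.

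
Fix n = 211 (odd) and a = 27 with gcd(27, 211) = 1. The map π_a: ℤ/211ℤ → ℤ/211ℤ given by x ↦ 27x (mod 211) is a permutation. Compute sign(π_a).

-1

Orbit of 200 under x↦27x: [200, 125, 210, 184, 115, 151, 68]… (length divides ord_211(27)).
4 cycles of lengths [70, 70, 70, 1].
n − c = 211 − 4 = 207; sign = (−1)^207 = -1.
Zolotarev: (27|211) = -1, matching the cycle-count sign.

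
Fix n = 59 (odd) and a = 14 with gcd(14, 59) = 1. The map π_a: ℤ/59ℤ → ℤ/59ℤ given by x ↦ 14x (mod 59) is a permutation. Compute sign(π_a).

Orbit of 23 under x↦14x: [23, 27, 24, 41, 43, 12, 50]… (length divides ord_59(14)).
π_14 has 2 disjoint cycles with lengths [58, 1] on {0,…,58}.
59 − 2 = 57 transpositions; sign(π) = (−1)^57 = -1.
Zolotarev: (14|59) = -1, matching the cycle-count sign.

-1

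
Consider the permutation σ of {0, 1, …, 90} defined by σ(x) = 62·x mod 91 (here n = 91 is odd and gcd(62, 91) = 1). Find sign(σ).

-1

Start at x=22: 22 → 90 → 29 → 69 → 1 → 62 → 22 (one orbit).
Decompose π into cycles: lengths [6, 6, 6, 6, 6, 6, 6, 6, 6, 6, 6, 6, 6, 6, 2, 2, 2, 1] (18 cycles, including the fixed point 0).
With 18 cycles on 91 points, sign = (−1)^{91−18} = -1.
Via Zolotarev, sign(π_{62}) = (62|91) = -1.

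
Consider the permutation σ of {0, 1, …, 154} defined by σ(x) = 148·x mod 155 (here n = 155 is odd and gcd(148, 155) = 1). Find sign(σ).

+1

Start at x=147: 147 → 56 → 73 → 109 → 12 → 71 → 123 → … (one orbit).
Decompose π into cycles: lengths [60, 60, 30, 4, 1] (5 cycles, including the fixed point 0).
155 − 5 = 150 transpositions; sign(π) = (−1)^150 = +1.
(148|155)_J = +1 (Zolotarev's lemma cross-check).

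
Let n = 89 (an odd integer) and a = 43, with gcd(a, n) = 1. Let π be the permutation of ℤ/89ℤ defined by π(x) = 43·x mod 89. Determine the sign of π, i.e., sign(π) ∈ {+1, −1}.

-1

Trace 32: π^k(32) = [32, 41, 72, 70, 73, 24, 53] for k=0..6.
Cycle type of π: 88 + 1; total 2 cycles.
With 2 cycles on 89 points, sign = (−1)^{89−2} = -1.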